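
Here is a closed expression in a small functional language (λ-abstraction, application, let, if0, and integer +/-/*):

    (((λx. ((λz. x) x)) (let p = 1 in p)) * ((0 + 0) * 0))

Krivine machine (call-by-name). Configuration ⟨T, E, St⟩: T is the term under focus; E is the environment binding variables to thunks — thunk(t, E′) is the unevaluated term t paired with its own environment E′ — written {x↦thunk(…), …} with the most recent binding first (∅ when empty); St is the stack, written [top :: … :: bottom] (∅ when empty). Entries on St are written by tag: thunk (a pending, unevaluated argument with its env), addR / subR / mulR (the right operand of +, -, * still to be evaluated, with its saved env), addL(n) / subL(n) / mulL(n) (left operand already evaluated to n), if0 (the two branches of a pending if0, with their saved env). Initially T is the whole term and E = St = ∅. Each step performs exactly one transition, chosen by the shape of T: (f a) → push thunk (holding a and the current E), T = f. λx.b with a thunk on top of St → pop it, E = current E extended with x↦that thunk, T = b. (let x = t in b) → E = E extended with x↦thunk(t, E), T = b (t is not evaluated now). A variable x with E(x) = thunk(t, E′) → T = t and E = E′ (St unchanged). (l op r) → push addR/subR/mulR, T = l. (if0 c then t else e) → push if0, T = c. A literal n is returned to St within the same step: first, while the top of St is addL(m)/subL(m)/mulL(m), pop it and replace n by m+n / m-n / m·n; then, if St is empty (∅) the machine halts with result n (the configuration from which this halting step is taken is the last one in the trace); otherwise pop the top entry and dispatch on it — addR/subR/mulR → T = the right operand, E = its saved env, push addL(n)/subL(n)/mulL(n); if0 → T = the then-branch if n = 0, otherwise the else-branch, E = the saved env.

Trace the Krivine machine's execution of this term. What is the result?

Answer: 0

Derivation:
0. [T=(((λx. ((λz. x) x)) (let p = 1 in p)) * ((0 + 0) * 0)) | E=∅ | St=∅]
1. [T=((λx. ((λz. x) x)) (let p = 1 in p)) | E=∅ | St=[mulR]]
2. [T=(λx. ((λz. x) x)) | E=∅ | St=[thunk :: mulR]]
3. [T=((λz. x) x) | E={x↦thunk((let p = 1 in p), ∅)} | St=[mulR]]
4. [T=(λz. x) | E={x↦thunk((let p = 1 in p), ∅)} | St=[thunk :: mulR]]
5. [T=x | E={z↦thunk(x, {x↦thunk((let p = 1 in p), ∅)}), x↦thunk((let p = 1 in p), ∅)} | St=[mulR]]
6. [T=(let p = 1 in p) | E=∅ | St=[mulR]]
7. [T=p | E={p↦thunk(1, ∅)} | St=[mulR]]
8. [T=1 | E=∅ | St=[mulR]]
9. [T=((0 + 0) * 0) | E=∅ | St=[mulL(1)]]
10. [T=(0 + 0) | E=∅ | St=[mulR :: mulL(1)]]
11. [T=0 | E=∅ | St=[addR :: mulR :: mulL(1)]]
12. [T=0 | E=∅ | St=[addL(0) :: mulR :: mulL(1)]]
13. [T=0 | E=∅ | St=[mulL(0) :: mulL(1)]]
→ final value 0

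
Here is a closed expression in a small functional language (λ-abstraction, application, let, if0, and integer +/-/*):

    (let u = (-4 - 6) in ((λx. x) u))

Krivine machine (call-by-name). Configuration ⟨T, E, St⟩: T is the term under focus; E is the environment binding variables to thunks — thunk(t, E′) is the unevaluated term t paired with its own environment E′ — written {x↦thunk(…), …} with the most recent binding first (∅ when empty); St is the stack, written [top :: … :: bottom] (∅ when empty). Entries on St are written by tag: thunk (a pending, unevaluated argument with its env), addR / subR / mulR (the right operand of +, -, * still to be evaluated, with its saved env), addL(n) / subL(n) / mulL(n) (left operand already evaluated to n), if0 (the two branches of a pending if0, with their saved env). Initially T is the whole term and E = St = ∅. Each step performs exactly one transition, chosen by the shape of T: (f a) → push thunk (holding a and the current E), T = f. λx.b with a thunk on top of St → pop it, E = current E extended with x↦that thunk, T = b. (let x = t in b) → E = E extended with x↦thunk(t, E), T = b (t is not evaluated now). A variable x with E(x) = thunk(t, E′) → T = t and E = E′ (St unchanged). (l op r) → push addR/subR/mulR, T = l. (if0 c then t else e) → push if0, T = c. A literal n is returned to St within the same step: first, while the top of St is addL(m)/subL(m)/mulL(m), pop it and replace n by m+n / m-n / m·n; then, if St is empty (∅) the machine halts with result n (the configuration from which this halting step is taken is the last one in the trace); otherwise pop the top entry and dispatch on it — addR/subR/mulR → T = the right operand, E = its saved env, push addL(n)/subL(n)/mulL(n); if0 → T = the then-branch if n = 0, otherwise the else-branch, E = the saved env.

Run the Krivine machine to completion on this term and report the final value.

Answer: -10

Execution trace:
[0] [T=(let u = (-4 - 6) in ((λx. x) u)) | E=∅ | St=∅]
[1] [T=((λx. x) u) | E={u↦thunk((-4 - 6), ∅)} | St=∅]
[2] [T=(λx. x) | E={u↦thunk((-4 - 6), ∅)} | St=[thunk]]
[3] [T=x | E={x↦thunk(u, {u↦thunk((-4 - 6), ∅)}), u↦thunk((-4 - 6), ∅)} | St=∅]
[4] [T=u | E={u↦thunk((-4 - 6), ∅)} | St=∅]
[5] [T=(-4 - 6) | E=∅ | St=∅]
[6] [T=-4 | E=∅ | St=[subR]]
[7] [T=6 | E=∅ | St=[subL(-4)]]
→ final value -10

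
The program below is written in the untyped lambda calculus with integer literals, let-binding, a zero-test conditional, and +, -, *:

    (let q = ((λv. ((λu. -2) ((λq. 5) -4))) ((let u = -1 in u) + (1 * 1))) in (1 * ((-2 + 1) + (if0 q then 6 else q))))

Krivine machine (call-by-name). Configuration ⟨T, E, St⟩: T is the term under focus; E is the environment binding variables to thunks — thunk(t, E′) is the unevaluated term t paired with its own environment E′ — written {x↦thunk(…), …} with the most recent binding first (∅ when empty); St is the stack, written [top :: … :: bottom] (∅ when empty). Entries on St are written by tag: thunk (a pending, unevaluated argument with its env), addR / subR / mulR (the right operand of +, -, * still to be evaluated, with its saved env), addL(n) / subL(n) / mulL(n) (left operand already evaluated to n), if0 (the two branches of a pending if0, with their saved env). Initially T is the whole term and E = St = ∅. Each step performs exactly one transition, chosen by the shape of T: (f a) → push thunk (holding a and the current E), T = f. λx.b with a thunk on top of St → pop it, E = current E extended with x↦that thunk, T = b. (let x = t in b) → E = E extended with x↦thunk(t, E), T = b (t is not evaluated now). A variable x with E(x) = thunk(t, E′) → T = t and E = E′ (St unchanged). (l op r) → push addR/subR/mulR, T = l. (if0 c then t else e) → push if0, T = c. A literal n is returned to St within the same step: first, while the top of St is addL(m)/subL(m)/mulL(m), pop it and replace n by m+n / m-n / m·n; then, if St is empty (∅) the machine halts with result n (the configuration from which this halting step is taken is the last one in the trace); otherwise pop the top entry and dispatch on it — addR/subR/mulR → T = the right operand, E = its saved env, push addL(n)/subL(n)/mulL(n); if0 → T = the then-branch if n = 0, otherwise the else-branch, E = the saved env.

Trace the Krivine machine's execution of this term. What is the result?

t=0: [T=(let q = ((λv. ((λu. -2) ((λq. 5) -4))) ((let u = -1 in u) + (1 * 1))) in (1 * ((-2 + 1) + (if0 q then 6 else q)))) | E=∅ | St=∅]
t=1: [T=(1 * ((-2 + 1) + (if0 q then 6 else q))) | E={q↦thunk(((λv. ((λu. -2) ((λq. 5) -4))) ((let u = -1 in u) + (1 * 1))), ∅)} | St=∅]
t=2: [T=1 | E={q↦thunk(((λv. ((λu. -2) ((λq. 5) -4))) ((let u = -1 in u) + (1 * 1))), ∅)} | St=[mulR]]
t=3: [T=((-2 + 1) + (if0 q then 6 else q)) | E={q↦thunk(((λv. ((λu. -2) ((λq. 5) -4))) ((let u = -1 in u) + (1 * 1))), ∅)} | St=[mulL(1)]]
t=4: [T=(-2 + 1) | E={q↦thunk(((λv. ((λu. -2) ((λq. 5) -4))) ((let u = -1 in u) + (1 * 1))), ∅)} | St=[addR :: mulL(1)]]
t=5: [T=-2 | E={q↦thunk(((λv. ((λu. -2) ((λq. 5) -4))) ((let u = -1 in u) + (1 * 1))), ∅)} | St=[addR :: addR :: mulL(1)]]
t=6: [T=1 | E={q↦thunk(((λv. ((λu. -2) ((λq. 5) -4))) ((let u = -1 in u) + (1 * 1))), ∅)} | St=[addL(-2) :: addR :: mulL(1)]]
t=7: [T=(if0 q then 6 else q) | E={q↦thunk(((λv. ((λu. -2) ((λq. 5) -4))) ((let u = -1 in u) + (1 * 1))), ∅)} | St=[addL(-1) :: mulL(1)]]
t=8: [T=q | E={q↦thunk(((λv. ((λu. -2) ((λq. 5) -4))) ((let u = -1 in u) + (1 * 1))), ∅)} | St=[if0 :: addL(-1) :: mulL(1)]]
t=9: [T=((λv. ((λu. -2) ((λq. 5) -4))) ((let u = -1 in u) + (1 * 1))) | E=∅ | St=[if0 :: addL(-1) :: mulL(1)]]
t=10: [T=(λv. ((λu. -2) ((λq. 5) -4))) | E=∅ | St=[thunk :: if0 :: addL(-1) :: mulL(1)]]
t=11: [T=((λu. -2) ((λq. 5) -4)) | E={v↦thunk(((let u = -1 in u) + (1 * 1)), ∅)} | St=[if0 :: addL(-1) :: mulL(1)]]
t=12: [T=(λu. -2) | E={v↦thunk(((let u = -1 in u) + (1 * 1)), ∅)} | St=[thunk :: if0 :: addL(-1) :: mulL(1)]]
t=13: [T=-2 | E={u↦thunk(((λq. 5) -4), {v↦thunk(((let u = -1 in u) + (1 * 1)), ∅)}), v↦thunk(((let u = -1 in u) + (1 * 1)), ∅)} | St=[if0 :: addL(-1) :: mulL(1)]]
t=14: [T=q | E={q↦thunk(((λv. ((λu. -2) ((λq. 5) -4))) ((let u = -1 in u) + (1 * 1))), ∅)} | St=[addL(-1) :: mulL(1)]]
t=15: [T=((λv. ((λu. -2) ((λq. 5) -4))) ((let u = -1 in u) + (1 * 1))) | E=∅ | St=[addL(-1) :: mulL(1)]]
t=16: [T=(λv. ((λu. -2) ((λq. 5) -4))) | E=∅ | St=[thunk :: addL(-1) :: mulL(1)]]
t=17: [T=((λu. -2) ((λq. 5) -4)) | E={v↦thunk(((let u = -1 in u) + (1 * 1)), ∅)} | St=[addL(-1) :: mulL(1)]]
t=18: [T=(λu. -2) | E={v↦thunk(((let u = -1 in u) + (1 * 1)), ∅)} | St=[thunk :: addL(-1) :: mulL(1)]]
t=19: [T=-2 | E={u↦thunk(((λq. 5) -4), {v↦thunk(((let u = -1 in u) + (1 * 1)), ∅)}), v↦thunk(((let u = -1 in u) + (1 * 1)), ∅)} | St=[addL(-1) :: mulL(1)]]
→ final value -3

Answer: -3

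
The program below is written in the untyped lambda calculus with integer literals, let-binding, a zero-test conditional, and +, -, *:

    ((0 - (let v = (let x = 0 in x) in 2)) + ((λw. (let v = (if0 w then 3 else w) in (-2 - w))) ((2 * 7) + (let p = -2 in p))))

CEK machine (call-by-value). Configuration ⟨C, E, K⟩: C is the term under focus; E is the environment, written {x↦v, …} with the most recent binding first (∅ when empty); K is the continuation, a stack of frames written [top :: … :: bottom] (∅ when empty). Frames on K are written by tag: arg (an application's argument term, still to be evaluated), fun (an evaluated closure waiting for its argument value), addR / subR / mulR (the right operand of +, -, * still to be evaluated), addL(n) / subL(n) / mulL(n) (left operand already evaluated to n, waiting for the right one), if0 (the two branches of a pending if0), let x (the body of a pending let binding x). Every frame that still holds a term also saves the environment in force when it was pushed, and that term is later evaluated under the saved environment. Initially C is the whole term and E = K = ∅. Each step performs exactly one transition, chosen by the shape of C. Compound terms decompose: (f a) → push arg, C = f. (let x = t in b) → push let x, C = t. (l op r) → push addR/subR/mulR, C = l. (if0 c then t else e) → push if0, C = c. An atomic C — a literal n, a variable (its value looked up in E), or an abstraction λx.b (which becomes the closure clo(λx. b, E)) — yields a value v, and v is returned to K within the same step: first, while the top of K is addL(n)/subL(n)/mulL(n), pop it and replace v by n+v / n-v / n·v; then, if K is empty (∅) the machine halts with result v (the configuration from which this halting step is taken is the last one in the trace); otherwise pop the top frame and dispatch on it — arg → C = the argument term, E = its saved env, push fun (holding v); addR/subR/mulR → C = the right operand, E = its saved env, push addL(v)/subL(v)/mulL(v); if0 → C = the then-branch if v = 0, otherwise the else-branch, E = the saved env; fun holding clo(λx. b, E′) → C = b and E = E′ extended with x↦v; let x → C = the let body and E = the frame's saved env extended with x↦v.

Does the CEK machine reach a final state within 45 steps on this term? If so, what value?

step 0: [C=((0 - (let v = (let x = 0 in x) in 2)) + ((λw. (let v = (if0 w then 3 else w) in (-2 - w))) ((2 * 7) + (let p = -2 in p)))) | E=∅ | K=∅]
step 1: [C=(0 - (let v = (let x = 0 in x) in 2)) | E=∅ | K=[addR]]
step 2: [C=0 | E=∅ | K=[subR :: addR]]
step 3: [C=(let v = (let x = 0 in x) in 2) | E=∅ | K=[subL(0) :: addR]]
step 4: [C=(let x = 0 in x) | E=∅ | K=[let v :: subL(0) :: addR]]
step 5: [C=0 | E=∅ | K=[let x :: let v :: subL(0) :: addR]]
step 6: [C=x | E={x↦0} | K=[let v :: subL(0) :: addR]]
step 7: [C=2 | E={v↦0} | K=[subL(0) :: addR]]
step 8: [C=((λw. (let v = (if0 w then 3 else w) in (-2 - w))) ((2 * 7) + (let p = -2 in p))) | E=∅ | K=[addL(-2)]]
step 9: [C=(λw. (let v = (if0 w then 3 else w) in (-2 - w))) | E=∅ | K=[arg :: addL(-2)]]
step 10: [C=((2 * 7) + (let p = -2 in p)) | E=∅ | K=[fun :: addL(-2)]]
step 11: [C=(2 * 7) | E=∅ | K=[addR :: fun :: addL(-2)]]
step 12: [C=2 | E=∅ | K=[mulR :: addR :: fun :: addL(-2)]]
step 13: [C=7 | E=∅ | K=[mulL(2) :: addR :: fun :: addL(-2)]]
step 14: [C=(let p = -2 in p) | E=∅ | K=[addL(14) :: fun :: addL(-2)]]
step 15: [C=-2 | E=∅ | K=[let p :: addL(14) :: fun :: addL(-2)]]
step 16: [C=p | E={p↦-2} | K=[addL(14) :: fun :: addL(-2)]]
step 17: [C=(let v = (if0 w then 3 else w) in (-2 - w)) | E={w↦12} | K=[addL(-2)]]
step 18: [C=(if0 w then 3 else w) | E={w↦12} | K=[let v :: addL(-2)]]
step 19: [C=w | E={w↦12} | K=[if0 :: let v :: addL(-2)]]
step 20: [C=w | E={w↦12} | K=[let v :: addL(-2)]]
step 21: [C=(-2 - w) | E={v↦12, w↦12} | K=[addL(-2)]]
step 22: [C=-2 | E={v↦12, w↦12} | K=[subR :: addL(-2)]]
step 23: [C=w | E={v↦12, w↦12} | K=[subL(-2) :: addL(-2)]]
→ final value -16

Answer: -16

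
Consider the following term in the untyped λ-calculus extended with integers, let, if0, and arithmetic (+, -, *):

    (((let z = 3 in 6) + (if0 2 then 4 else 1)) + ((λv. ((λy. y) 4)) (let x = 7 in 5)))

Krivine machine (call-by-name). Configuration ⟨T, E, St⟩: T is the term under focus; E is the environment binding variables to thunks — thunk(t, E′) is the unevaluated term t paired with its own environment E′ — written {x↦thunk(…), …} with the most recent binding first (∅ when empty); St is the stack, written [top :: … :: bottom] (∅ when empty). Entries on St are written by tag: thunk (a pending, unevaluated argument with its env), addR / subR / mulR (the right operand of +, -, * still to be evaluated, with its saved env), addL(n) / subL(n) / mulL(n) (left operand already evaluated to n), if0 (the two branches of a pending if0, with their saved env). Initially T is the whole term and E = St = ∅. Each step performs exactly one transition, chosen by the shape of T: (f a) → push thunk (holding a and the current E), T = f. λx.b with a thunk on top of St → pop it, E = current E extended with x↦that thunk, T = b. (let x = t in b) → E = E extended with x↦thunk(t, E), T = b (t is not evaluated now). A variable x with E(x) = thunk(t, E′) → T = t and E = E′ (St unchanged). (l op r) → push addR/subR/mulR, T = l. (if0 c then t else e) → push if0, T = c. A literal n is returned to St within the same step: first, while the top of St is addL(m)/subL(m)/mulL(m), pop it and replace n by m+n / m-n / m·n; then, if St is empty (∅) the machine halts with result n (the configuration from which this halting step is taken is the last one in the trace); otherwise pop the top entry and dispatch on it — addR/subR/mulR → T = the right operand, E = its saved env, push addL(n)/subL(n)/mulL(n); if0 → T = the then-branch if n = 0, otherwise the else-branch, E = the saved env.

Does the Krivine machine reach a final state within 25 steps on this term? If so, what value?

Answer: 11

Execution trace:
t=0: ⟨T=(((let z = 3 in 6) + (if0 2 then 4 else 1)) + ((λv. ((λy. y) 4)) (let x = 7 in 5))); E=∅; St=∅⟩
t=1: ⟨T=((let z = 3 in 6) + (if0 2 then 4 else 1)); E=∅; St=[addR]⟩
t=2: ⟨T=(let z = 3 in 6); E=∅; St=[addR :: addR]⟩
t=3: ⟨T=6; E={z↦thunk(3, ∅)}; St=[addR :: addR]⟩
t=4: ⟨T=(if0 2 then 4 else 1); E=∅; St=[addL(6) :: addR]⟩
t=5: ⟨T=2; E=∅; St=[if0 :: addL(6) :: addR]⟩
t=6: ⟨T=1; E=∅; St=[addL(6) :: addR]⟩
t=7: ⟨T=((λv. ((λy. y) 4)) (let x = 7 in 5)); E=∅; St=[addL(7)]⟩
t=8: ⟨T=(λv. ((λy. y) 4)); E=∅; St=[thunk :: addL(7)]⟩
t=9: ⟨T=((λy. y) 4); E={v↦thunk((let x = 7 in 5), ∅)}; St=[addL(7)]⟩
t=10: ⟨T=(λy. y); E={v↦thunk((let x = 7 in 5), ∅)}; St=[thunk :: addL(7)]⟩
t=11: ⟨T=y; E={y↦thunk(4, {v↦thunk((let x = 7 in 5), ∅)}), v↦thunk((let x = 7 in 5), ∅)}; St=[addL(7)]⟩
t=12: ⟨T=4; E={v↦thunk((let x = 7 in 5), ∅)}; St=[addL(7)]⟩
→ final value 11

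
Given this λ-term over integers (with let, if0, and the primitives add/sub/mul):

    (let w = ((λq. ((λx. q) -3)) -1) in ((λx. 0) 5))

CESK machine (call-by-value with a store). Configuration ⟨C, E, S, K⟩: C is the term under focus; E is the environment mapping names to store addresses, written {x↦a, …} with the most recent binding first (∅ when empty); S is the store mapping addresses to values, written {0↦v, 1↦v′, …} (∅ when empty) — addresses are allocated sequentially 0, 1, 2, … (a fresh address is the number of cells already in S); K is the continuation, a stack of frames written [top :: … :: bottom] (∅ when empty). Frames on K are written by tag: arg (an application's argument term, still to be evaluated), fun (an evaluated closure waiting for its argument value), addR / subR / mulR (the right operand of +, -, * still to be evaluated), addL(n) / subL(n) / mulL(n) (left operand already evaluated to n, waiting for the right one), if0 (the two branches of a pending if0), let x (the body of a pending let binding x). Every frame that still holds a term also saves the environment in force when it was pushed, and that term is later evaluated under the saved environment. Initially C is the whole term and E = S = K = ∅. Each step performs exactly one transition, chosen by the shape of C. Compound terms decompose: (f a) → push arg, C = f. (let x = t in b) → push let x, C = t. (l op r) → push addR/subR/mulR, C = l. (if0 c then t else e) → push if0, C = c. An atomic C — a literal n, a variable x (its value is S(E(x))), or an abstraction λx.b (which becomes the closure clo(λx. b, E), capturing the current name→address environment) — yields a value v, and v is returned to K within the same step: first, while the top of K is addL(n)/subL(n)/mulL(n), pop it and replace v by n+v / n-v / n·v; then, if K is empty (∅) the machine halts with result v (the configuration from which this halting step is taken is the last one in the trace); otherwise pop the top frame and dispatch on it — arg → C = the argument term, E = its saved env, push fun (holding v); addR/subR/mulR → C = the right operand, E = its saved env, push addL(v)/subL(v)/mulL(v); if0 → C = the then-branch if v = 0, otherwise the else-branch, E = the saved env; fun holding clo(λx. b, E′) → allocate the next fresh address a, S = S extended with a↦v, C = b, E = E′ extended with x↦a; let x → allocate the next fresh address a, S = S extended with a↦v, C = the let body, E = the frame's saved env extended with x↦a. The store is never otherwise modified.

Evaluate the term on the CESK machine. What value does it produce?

Answer: 0

Derivation:
0. <C=(let w = ((λq. ((λx. q) -3)) -1) in ((λx. 0) 5)), E=∅, S=∅, K=∅>
1. <C=((λq. ((λx. q) -3)) -1), E=∅, S=∅, K=[let w]>
2. <C=(λq. ((λx. q) -3)), E=∅, S=∅, K=[arg :: let w]>
3. <C=-1, E=∅, S=∅, K=[fun :: let w]>
4. <C=((λx. q) -3), E={q↦0}, S={0↦-1}, K=[let w]>
5. <C=(λx. q), E={q↦0}, S={0↦-1}, K=[arg :: let w]>
6. <C=-3, E={q↦0}, S={0↦-1}, K=[fun :: let w]>
7. <C=q, E={x↦1, q↦0}, S={0↦-1, 1↦-3}, K=[let w]>
8. <C=((λx. 0) 5), E={w↦2}, S={0↦-1, 1↦-3, 2↦-1}, K=∅>
9. <C=(λx. 0), E={w↦2}, S={0↦-1, 1↦-3, 2↦-1}, K=[arg]>
10. <C=5, E={w↦2}, S={0↦-1, 1↦-3, 2↦-1}, K=[fun]>
11. <C=0, E={x↦3, w↦2}, S={0↦-1, 1↦-3, 2↦-1, 3↦5}, K=∅>
→ final value 0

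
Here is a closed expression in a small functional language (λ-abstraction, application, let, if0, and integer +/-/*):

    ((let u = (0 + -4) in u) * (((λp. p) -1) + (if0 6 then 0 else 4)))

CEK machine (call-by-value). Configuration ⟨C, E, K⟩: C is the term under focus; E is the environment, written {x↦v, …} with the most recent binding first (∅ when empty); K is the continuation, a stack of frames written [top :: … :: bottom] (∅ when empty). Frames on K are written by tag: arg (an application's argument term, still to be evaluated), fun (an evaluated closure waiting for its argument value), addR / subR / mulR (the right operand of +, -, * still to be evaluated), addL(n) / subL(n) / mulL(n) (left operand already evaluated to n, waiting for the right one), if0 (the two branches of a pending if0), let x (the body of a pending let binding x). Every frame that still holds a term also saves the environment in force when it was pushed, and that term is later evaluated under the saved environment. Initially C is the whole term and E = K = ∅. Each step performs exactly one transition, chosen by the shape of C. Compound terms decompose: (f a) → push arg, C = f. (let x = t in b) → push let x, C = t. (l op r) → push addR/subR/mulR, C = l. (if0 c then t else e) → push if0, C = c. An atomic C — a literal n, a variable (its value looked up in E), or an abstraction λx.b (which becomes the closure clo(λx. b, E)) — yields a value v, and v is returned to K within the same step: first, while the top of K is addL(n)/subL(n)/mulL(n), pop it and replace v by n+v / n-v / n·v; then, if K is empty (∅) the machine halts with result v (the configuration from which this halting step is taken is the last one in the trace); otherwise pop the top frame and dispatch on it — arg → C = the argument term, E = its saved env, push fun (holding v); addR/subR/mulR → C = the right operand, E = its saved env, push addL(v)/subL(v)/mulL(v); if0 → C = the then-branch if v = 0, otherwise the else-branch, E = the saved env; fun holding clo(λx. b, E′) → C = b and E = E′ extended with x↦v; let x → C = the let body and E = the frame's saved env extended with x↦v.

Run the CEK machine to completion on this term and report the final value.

Answer: -12

Machine steps:
0. <C=((let u = (0 + -4) in u) * (((λp. p) -1) + (if0 6 then 0 else 4))), E=∅, K=∅>
1. <C=(let u = (0 + -4) in u), E=∅, K=[mulR]>
2. <C=(0 + -4), E=∅, K=[let u :: mulR]>
3. <C=0, E=∅, K=[addR :: let u :: mulR]>
4. <C=-4, E=∅, K=[addL(0) :: let u :: mulR]>
5. <C=u, E={u↦-4}, K=[mulR]>
6. <C=(((λp. p) -1) + (if0 6 then 0 else 4)), E=∅, K=[mulL(-4)]>
7. <C=((λp. p) -1), E=∅, K=[addR :: mulL(-4)]>
8. <C=(λp. p), E=∅, K=[arg :: addR :: mulL(-4)]>
9. <C=-1, E=∅, K=[fun :: addR :: mulL(-4)]>
10. <C=p, E={p↦-1}, K=[addR :: mulL(-4)]>
11. <C=(if0 6 then 0 else 4), E=∅, K=[addL(-1) :: mulL(-4)]>
12. <C=6, E=∅, K=[if0 :: addL(-1) :: mulL(-4)]>
13. <C=4, E=∅, K=[addL(-1) :: mulL(-4)]>
→ final value -12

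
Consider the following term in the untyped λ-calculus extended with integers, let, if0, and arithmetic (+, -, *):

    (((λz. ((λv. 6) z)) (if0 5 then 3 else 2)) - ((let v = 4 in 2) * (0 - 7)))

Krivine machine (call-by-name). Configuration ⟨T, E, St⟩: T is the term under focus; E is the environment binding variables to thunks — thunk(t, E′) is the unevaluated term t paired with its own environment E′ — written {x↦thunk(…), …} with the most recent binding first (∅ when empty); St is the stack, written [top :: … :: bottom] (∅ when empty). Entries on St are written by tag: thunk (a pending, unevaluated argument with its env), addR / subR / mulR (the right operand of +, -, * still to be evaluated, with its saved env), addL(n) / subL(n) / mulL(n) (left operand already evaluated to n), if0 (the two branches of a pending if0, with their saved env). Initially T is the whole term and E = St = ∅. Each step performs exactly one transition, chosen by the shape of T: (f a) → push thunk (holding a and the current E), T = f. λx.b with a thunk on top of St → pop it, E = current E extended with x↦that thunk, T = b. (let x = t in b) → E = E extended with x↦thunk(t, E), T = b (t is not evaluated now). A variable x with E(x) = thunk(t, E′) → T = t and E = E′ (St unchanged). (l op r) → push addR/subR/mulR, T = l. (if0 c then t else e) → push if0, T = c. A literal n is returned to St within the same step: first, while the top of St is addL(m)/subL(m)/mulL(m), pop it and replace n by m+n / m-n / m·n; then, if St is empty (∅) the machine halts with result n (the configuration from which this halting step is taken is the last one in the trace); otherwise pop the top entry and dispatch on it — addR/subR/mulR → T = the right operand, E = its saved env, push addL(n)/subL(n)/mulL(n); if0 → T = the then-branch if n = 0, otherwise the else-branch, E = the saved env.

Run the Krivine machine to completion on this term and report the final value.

0. ⟨T=(((λz. ((λv. 6) z)) (if0 5 then 3 else 2)) - ((let v = 4 in 2) * (0 - 7))); E=∅; St=∅⟩
1. ⟨T=((λz. ((λv. 6) z)) (if0 5 then 3 else 2)); E=∅; St=[subR]⟩
2. ⟨T=(λz. ((λv. 6) z)); E=∅; St=[thunk :: subR]⟩
3. ⟨T=((λv. 6) z); E={z↦thunk((if0 5 then 3 else 2), ∅)}; St=[subR]⟩
4. ⟨T=(λv. 6); E={z↦thunk((if0 5 then 3 else 2), ∅)}; St=[thunk :: subR]⟩
5. ⟨T=6; E={v↦thunk(z, {z↦thunk((if0 5 then 3 else 2), ∅)}), z↦thunk((if0 5 then 3 else 2), ∅)}; St=[subR]⟩
6. ⟨T=((let v = 4 in 2) * (0 - 7)); E=∅; St=[subL(6)]⟩
7. ⟨T=(let v = 4 in 2); E=∅; St=[mulR :: subL(6)]⟩
8. ⟨T=2; E={v↦thunk(4, ∅)}; St=[mulR :: subL(6)]⟩
9. ⟨T=(0 - 7); E=∅; St=[mulL(2) :: subL(6)]⟩
10. ⟨T=0; E=∅; St=[subR :: mulL(2) :: subL(6)]⟩
11. ⟨T=7; E=∅; St=[subL(0) :: mulL(2) :: subL(6)]⟩
→ final value 20

Answer: 20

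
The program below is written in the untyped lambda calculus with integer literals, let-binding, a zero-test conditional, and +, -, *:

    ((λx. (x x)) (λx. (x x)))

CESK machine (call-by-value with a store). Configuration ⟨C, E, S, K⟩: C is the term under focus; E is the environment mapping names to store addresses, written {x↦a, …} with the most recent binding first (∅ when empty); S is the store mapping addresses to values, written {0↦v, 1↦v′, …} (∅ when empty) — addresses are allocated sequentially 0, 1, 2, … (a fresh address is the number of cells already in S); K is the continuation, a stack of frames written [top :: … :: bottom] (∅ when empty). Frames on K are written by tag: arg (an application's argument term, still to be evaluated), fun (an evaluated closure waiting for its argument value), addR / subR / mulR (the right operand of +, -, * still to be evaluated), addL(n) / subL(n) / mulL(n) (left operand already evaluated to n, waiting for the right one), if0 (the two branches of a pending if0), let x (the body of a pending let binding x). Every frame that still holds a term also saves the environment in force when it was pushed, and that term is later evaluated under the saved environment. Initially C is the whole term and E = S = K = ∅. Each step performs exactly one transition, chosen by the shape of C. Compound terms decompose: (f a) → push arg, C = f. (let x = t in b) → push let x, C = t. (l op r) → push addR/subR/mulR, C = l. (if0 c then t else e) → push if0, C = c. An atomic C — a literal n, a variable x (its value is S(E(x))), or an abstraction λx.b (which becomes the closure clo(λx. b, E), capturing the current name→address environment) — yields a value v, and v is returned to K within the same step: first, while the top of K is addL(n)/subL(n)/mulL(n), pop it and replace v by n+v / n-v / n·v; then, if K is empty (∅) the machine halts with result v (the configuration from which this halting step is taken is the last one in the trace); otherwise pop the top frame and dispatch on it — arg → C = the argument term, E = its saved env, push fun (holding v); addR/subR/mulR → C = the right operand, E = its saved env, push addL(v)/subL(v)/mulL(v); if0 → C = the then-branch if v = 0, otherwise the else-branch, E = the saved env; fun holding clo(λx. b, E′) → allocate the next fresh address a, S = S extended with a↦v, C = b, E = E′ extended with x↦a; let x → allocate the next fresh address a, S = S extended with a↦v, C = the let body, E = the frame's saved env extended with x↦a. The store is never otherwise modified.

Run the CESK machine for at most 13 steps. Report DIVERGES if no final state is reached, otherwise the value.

Answer: DIVERGES (no final state within 13 steps)

Derivation:
0. <C=((λx. (x x)) (λx. (x x))), E=∅, S=∅, K=∅>
1. <C=(λx. (x x)), E=∅, S=∅, K=[arg]>
2. <C=(λx. (x x)), E=∅, S=∅, K=[fun]>
3. <C=(x x), E={x↦0}, S={0↦clo(λx. (x x), ∅)}, K=∅>
4. <C=x, E={x↦0}, S={0↦clo(λx. (x x), ∅)}, K=[arg]>
5. <C=x, E={x↦0}, S={0↦clo(λx. (x x), ∅)}, K=[fun]>
6. <C=(x x), E={x↦1}, S={0↦clo(λx. (x x), ∅), 1↦clo(λx. (x x), ∅)}, K=∅>
7. <C=x, E={x↦1}, S={0↦clo(λx. (x x), ∅), 1↦clo(λx. (x x), ∅)}, K=[arg]>
8. <C=x, E={x↦1}, S={0↦clo(λx. (x x), ∅), 1↦clo(λx. (x x), ∅)}, K=[fun]>
9. <C=(x x), E={x↦2}, S={0↦clo(λx. (x x), ∅), 1↦clo(λx. (x x), ∅), 2↦clo(λx. (x x), ∅)}, K=∅>
10. <C=x, E={x↦2}, S={0↦clo(λx. (x x), ∅), 1↦clo(λx. (x x), ∅), 2↦clo(λx. (x x), ∅)}, K=[arg]>
11. <C=x, E={x↦2}, S={0↦clo(λx. (x x), ∅), 1↦clo(λx. (x x), ∅), 2↦clo(λx. (x x), ∅)}, K=[fun]>
12. <C=(x x), E={x↦3}, S={0↦clo(λx. (x x), ∅), 1↦clo(λx. (x x), ∅), 2↦clo(λx. (x x), ∅), 3↦clo(λx. (x x), ∅)}, K=∅>
13. <C=x, E={x↦3}, S={0↦clo(λx. (x x), ∅), 1↦clo(λx. (x x), ∅), 2↦clo(λx. (x x), ∅), 3↦clo(λx. (x x), ∅)}, K=[arg]>
→ 13 transitions taken and the configuration is still not final: no result within 13 steps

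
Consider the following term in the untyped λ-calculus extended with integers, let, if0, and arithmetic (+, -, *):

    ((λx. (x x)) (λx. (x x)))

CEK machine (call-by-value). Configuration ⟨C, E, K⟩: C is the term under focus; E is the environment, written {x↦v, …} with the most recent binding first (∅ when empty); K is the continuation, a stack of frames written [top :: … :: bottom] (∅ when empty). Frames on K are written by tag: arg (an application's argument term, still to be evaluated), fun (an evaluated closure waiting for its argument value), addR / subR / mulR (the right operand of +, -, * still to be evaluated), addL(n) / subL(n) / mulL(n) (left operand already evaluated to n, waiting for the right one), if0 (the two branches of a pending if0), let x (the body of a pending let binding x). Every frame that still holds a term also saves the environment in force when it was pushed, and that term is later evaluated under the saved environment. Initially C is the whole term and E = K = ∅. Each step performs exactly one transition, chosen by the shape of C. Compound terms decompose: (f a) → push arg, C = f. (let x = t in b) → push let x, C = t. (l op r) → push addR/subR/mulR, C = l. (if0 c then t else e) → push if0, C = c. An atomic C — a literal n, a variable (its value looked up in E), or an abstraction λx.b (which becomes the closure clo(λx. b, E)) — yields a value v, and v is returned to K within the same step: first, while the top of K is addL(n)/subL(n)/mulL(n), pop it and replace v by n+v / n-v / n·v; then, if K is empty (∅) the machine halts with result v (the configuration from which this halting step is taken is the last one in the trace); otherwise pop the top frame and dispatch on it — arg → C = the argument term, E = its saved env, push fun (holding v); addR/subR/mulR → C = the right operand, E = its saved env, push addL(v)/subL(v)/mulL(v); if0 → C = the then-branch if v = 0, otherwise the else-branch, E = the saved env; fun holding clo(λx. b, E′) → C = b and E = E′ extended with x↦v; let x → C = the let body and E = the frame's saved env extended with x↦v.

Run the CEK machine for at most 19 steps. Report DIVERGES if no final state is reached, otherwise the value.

0. ⟨C=((λx. (x x)) (λx. (x x))); E=∅; K=∅⟩
1. ⟨C=(λx. (x x)); E=∅; K=[arg]⟩
2. ⟨C=(λx. (x x)); E=∅; K=[fun]⟩
3. ⟨C=(x x); E={x↦clo(λx. (x x), ∅)}; K=∅⟩
4. ⟨C=x; E={x↦clo(λx. (x x), ∅)}; K=[arg]⟩
5. ⟨C=x; E={x↦clo(λx. (x x), ∅)}; K=[fun]⟩
… configuration repeats with period 3 (steps 3–5 recur indefinitely) …

Answer: DIVERGES (no final state within 19 steps)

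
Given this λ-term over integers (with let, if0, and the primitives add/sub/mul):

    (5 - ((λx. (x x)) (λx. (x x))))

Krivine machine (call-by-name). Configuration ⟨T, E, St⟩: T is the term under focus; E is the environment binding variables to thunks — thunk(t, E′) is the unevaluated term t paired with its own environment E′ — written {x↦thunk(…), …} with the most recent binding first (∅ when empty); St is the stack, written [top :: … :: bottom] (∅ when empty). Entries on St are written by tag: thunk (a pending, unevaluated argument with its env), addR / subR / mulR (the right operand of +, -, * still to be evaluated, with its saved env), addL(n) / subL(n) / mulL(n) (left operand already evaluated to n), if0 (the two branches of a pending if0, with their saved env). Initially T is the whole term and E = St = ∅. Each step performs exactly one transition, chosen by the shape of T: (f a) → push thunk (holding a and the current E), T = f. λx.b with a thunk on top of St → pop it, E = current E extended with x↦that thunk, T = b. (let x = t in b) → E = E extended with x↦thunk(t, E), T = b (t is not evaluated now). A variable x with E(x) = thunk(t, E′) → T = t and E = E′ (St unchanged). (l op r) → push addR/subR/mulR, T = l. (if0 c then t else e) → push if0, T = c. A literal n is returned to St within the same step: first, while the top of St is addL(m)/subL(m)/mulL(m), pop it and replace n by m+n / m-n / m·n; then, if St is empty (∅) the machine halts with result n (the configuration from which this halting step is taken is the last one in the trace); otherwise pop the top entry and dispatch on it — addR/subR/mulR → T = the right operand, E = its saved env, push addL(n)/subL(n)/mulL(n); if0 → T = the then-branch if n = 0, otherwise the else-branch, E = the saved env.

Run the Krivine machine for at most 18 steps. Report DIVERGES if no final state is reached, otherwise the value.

Answer: DIVERGES (no final state within 18 steps)

Derivation:
0. <T=(5 - ((λx. (x x)) (λx. (x x)))), E=∅, St=∅>
1. <T=5, E=∅, St=[subR]>
2. <T=((λx. (x x)) (λx. (x x))), E=∅, St=[subL(5)]>
3. <T=(λx. (x x)), E=∅, St=[thunk :: subL(5)]>
4. <T=(x x), E={x↦thunk((λx. (x x)), ∅)}, St=[subL(5)]>
5. <T=x, E={x↦thunk((λx. (x x)), ∅)}, St=[thunk :: subL(5)]>
6. <T=(λx. (x x)), E=∅, St=[thunk :: subL(5)]>
7. <T=(x x), E={x↦thunk(x, {x↦thunk((λx. (x x)), ∅)})}, St=[subL(5)]>
8. <T=x, E={x↦thunk(x, {x↦thunk((λx. (x x)), ∅)})}, St=[thunk :: subL(5)]>
9. <T=x, E={x↦thunk((λx. (x x)), ∅)}, St=[thunk :: subL(5)]>
10. <T=(λx. (x x)), E=∅, St=[thunk :: subL(5)]>
11. <T=(x x), E={x↦thunk(x, {x↦thunk(x, {x↦thunk((λx. (x x)), ∅)})})}, St=[subL(5)]>
12. <T=x, E={x↦thunk(x, {x↦thunk(x, {x↦thunk((λx. (x x)), ∅)})})}, St=[thunk :: subL(5)]>
13. <T=x, E={x↦thunk(x, {x↦thunk((λx. (x x)), ∅)})}, St=[thunk :: subL(5)]>
14. <T=x, E={x↦thunk((λx. (x x)), ∅)}, St=[thunk :: subL(5)]>
15. <T=(λx. (x x)), E=∅, St=[thunk :: subL(5)]>
16. <T=(x x), E={x↦thunk(x, {x↦thunk(x, {x↦thunk(x, {x↦thunk((λx. (x x)), ∅)})})})}, St=[subL(5)]>
17. <T=x, E={x↦thunk(x, {x↦thunk(x, {x↦thunk(x, {x↦thunk((λx. (x x)), ∅)})})})}, St=[thunk :: subL(5)]>
18. <T=x, E={x↦thunk(x, {x↦thunk(x, {x↦thunk((λx. (x x)), ∅)})})}, St=[thunk :: subL(5)]>
→ 18 transitions taken and the configuration is still not final: no result within 18 steps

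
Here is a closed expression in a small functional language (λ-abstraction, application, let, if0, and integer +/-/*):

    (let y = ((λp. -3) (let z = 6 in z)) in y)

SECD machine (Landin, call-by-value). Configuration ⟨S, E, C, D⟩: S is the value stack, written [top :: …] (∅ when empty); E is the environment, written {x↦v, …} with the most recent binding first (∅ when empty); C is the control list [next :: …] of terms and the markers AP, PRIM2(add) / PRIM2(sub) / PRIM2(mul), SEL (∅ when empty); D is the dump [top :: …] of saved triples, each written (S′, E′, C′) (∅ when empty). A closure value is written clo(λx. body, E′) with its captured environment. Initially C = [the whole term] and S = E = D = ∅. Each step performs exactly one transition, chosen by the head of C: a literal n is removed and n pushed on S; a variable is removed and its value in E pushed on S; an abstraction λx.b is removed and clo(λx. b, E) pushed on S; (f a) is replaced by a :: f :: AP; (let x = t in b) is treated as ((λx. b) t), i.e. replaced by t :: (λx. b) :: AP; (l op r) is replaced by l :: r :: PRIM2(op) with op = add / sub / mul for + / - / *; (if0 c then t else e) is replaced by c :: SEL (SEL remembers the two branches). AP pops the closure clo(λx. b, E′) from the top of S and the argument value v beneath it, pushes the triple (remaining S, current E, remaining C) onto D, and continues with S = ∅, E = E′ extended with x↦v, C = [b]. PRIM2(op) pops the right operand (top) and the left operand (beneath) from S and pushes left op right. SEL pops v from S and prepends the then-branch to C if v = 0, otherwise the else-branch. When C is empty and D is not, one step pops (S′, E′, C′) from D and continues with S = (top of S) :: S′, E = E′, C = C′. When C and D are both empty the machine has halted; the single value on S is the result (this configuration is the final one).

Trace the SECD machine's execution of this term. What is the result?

[0] ⟨S=∅; E=∅; C=[(let y = ((λp. -3) (let z = 6 in z)) in y)]; D=∅⟩
[1] ⟨S=∅; E=∅; C=[((λp. -3) (let z = 6 in z)) :: (λy. y) :: AP]; D=∅⟩
[2] ⟨S=∅; E=∅; C=[(let z = 6 in z) :: (λp. -3) :: AP :: (λy. y) :: AP]; D=∅⟩
[3] ⟨S=∅; E=∅; C=[6 :: (λz. z) :: AP :: (λp. -3) :: AP :: (λy. y) :: AP]; D=∅⟩
[4] ⟨S=[6]; E=∅; C=[(λz. z) :: AP :: (λp. -3) :: AP :: (λy. y) :: AP]; D=∅⟩
[5] ⟨S=[clo(λz. z, ∅) :: 6]; E=∅; C=[AP :: (λp. -3) :: AP :: (λy. y) :: AP]; D=∅⟩
[6] ⟨S=∅; E={z↦6}; C=[z]; D=[(∅, ∅, [(λp. -3) :: AP :: (λy. y) :: AP])]⟩
[7] ⟨S=[6]; E={z↦6}; C=∅; D=[(∅, ∅, [(λp. -3) :: AP :: (λy. y) :: AP])]⟩
[8] ⟨S=[6]; E=∅; C=[(λp. -3) :: AP :: (λy. y) :: AP]; D=∅⟩
[9] ⟨S=[clo(λp. -3, ∅) :: 6]; E=∅; C=[AP :: (λy. y) :: AP]; D=∅⟩
[10] ⟨S=∅; E={p↦6}; C=[-3]; D=[(∅, ∅, [(λy. y) :: AP])]⟩
[11] ⟨S=[-3]; E={p↦6}; C=∅; D=[(∅, ∅, [(λy. y) :: AP])]⟩
[12] ⟨S=[-3]; E=∅; C=[(λy. y) :: AP]; D=∅⟩
[13] ⟨S=[clo(λy. y, ∅) :: -3]; E=∅; C=[AP]; D=∅⟩
[14] ⟨S=∅; E={y↦-3}; C=[y]; D=[(∅, ∅, ∅)]⟩
[15] ⟨S=[-3]; E={y↦-3}; C=∅; D=[(∅, ∅, ∅)]⟩
[16] ⟨S=[-3]; E=∅; C=∅; D=∅⟩
→ final value -3

Answer: -3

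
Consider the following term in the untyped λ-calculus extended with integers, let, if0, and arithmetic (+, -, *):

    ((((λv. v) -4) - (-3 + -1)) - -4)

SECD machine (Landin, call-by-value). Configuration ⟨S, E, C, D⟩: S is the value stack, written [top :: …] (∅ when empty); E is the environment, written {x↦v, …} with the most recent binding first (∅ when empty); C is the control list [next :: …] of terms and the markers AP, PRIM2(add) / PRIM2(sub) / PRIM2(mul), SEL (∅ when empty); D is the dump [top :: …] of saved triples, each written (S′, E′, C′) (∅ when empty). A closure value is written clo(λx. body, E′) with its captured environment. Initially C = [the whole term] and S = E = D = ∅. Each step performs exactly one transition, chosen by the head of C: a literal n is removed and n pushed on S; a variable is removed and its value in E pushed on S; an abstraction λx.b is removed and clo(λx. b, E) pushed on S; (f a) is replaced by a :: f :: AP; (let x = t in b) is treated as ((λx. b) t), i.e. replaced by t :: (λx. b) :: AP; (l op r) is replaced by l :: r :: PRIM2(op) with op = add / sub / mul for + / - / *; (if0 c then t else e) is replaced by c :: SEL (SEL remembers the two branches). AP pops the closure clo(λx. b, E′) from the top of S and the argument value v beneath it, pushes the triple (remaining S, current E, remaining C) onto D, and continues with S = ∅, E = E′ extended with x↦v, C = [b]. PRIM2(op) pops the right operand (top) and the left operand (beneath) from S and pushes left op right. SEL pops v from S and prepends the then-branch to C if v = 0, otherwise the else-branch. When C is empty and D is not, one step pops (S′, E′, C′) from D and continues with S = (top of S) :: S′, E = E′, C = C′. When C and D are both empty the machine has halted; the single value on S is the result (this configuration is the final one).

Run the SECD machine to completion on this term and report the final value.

[0] ⟨S=∅; E=∅; C=[((((λv. v) -4) - (-3 + -1)) - -4)]; D=∅⟩
[1] ⟨S=∅; E=∅; C=[(((λv. v) -4) - (-3 + -1)) :: -4 :: PRIM2(sub)]; D=∅⟩
[2] ⟨S=∅; E=∅; C=[((λv. v) -4) :: (-3 + -1) :: PRIM2(sub) :: -4 :: PRIM2(sub)]; D=∅⟩
[3] ⟨S=∅; E=∅; C=[-4 :: (λv. v) :: AP :: (-3 + -1) :: PRIM2(sub) :: -4 :: PRIM2(sub)]; D=∅⟩
[4] ⟨S=[-4]; E=∅; C=[(λv. v) :: AP :: (-3 + -1) :: PRIM2(sub) :: -4 :: PRIM2(sub)]; D=∅⟩
[5] ⟨S=[clo(λv. v, ∅) :: -4]; E=∅; C=[AP :: (-3 + -1) :: PRIM2(sub) :: -4 :: PRIM2(sub)]; D=∅⟩
[6] ⟨S=∅; E={v↦-4}; C=[v]; D=[(∅, ∅, [(-3 + -1) :: PRIM2(sub) :: -4 :: PRIM2(sub)])]⟩
[7] ⟨S=[-4]; E={v↦-4}; C=∅; D=[(∅, ∅, [(-3 + -1) :: PRIM2(sub) :: -4 :: PRIM2(sub)])]⟩
[8] ⟨S=[-4]; E=∅; C=[(-3 + -1) :: PRIM2(sub) :: -4 :: PRIM2(sub)]; D=∅⟩
[9] ⟨S=[-4]; E=∅; C=[-3 :: -1 :: PRIM2(add) :: PRIM2(sub) :: -4 :: PRIM2(sub)]; D=∅⟩
[10] ⟨S=[-3 :: -4]; E=∅; C=[-1 :: PRIM2(add) :: PRIM2(sub) :: -4 :: PRIM2(sub)]; D=∅⟩
[11] ⟨S=[-1 :: -3 :: -4]; E=∅; C=[PRIM2(add) :: PRIM2(sub) :: -4 :: PRIM2(sub)]; D=∅⟩
[12] ⟨S=[-4 :: -4]; E=∅; C=[PRIM2(sub) :: -4 :: PRIM2(sub)]; D=∅⟩
[13] ⟨S=[0]; E=∅; C=[-4 :: PRIM2(sub)]; D=∅⟩
[14] ⟨S=[-4 :: 0]; E=∅; C=[PRIM2(sub)]; D=∅⟩
[15] ⟨S=[4]; E=∅; C=∅; D=∅⟩
→ final value 4

Answer: 4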